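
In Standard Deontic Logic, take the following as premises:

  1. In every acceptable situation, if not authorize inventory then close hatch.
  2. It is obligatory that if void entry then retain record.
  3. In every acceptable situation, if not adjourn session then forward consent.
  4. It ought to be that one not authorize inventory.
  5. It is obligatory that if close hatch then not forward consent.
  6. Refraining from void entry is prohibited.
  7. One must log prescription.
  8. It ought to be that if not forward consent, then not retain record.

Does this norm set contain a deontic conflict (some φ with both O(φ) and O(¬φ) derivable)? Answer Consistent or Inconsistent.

Inconsistent

Premise 6, F(¬void_entry), is equivalent to O(void_entry).
Premise 2 is O(void_entry → retain_record); since O(void_entry), deontic closure gives O(retain_record).
Premise 8, O(¬forward_consent → ¬retain_record), contraposes to O(retain_record → forward_consent); with O(retain_record) we get O(forward_consent).
Premise 5 is O(close_hatch → ¬forward_consent); contrapositively O(forward_consent → ¬close_hatch). Since O(forward_consent) holds, K gives O(¬close_hatch).
The contrapositive of premise 1 (O(¬authorize_inventory → close_hatch)) is O(¬close_hatch → authorize_inventory), and O(¬close_hatch) is already established, so O(authorize_inventory).
But premise 4 directly asserts O(¬authorize_inventory).
We now have both O(authorize_inventory) and O(¬authorize_inventory) — authorize_inventory is simultaneously obligatory and forbidden, violating the D-axiom.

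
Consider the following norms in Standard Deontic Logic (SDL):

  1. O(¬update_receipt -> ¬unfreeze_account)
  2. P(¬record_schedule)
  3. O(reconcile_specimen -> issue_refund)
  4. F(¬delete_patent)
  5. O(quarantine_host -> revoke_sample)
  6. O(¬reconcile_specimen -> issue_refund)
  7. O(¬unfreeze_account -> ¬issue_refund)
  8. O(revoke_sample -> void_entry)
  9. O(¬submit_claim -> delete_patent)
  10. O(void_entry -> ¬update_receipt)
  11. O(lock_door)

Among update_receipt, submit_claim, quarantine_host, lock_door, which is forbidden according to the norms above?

quarantine_host

By case analysis on reconcile_specimen: premise 3 gives O(reconcile_specimen -> issue_refund) and premise 6 gives O(¬reconcile_specimen -> issue_refund), so O(issue_refund) either way.
Premise 7 is O(¬unfreeze_account -> ¬issue_refund); contrapositively O(issue_refund -> unfreeze_account). Since O(issue_refund) holds, K gives O(unfreeze_account).
The contrapositive of premise 1 (O(¬update_receipt -> ¬unfreeze_account)) is O(unfreeze_account -> update_receipt), and O(unfreeze_account) is already established, so O(update_receipt).
Premise 10 is O(void_entry -> ¬update_receipt); contrapositively O(update_receipt -> ¬void_entry). Since O(update_receipt) holds, K gives O(¬void_entry).
Premise 8 is O(revoke_sample -> void_entry); contrapositively O(¬void_entry -> ¬revoke_sample). Since O(¬void_entry) holds, K gives O(¬revoke_sample).
Premise 5, O(quarantine_host -> revoke_sample), contraposes to O(¬revoke_sample -> ¬quarantine_host); with O(¬revoke_sample) we get O(¬quarantine_host).
So O(¬quarantine_host) holds, i.e. quarantine_host is forbidden. None of the other listed options is forbidden under the premises.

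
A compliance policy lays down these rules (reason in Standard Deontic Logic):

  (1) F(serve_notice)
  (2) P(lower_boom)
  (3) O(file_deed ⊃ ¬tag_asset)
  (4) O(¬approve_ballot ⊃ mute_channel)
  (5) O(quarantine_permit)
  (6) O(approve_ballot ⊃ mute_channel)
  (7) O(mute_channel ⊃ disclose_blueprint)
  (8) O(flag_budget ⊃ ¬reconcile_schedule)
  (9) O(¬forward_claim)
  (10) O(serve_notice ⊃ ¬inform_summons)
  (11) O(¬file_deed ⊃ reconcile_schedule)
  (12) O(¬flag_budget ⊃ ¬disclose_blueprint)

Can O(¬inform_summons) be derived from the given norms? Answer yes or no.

No

Premise 10 is O(serve_notice ⊃ ¬inform_summons), but O(serve_notice) is not derivable from the premises, so it does not yield O(¬inform_summons).
No other premise forces O(¬inform_summons). An ideal world satisfying every premise can still have ¬inform_summons false, so O(¬inform_summons) is not derivable.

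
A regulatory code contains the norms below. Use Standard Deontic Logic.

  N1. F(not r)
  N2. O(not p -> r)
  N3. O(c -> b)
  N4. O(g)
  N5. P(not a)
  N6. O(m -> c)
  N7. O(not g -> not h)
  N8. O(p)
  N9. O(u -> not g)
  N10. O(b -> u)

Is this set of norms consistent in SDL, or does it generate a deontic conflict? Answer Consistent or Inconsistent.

Premise 2 is O(not p -> r); even if O(r) held, inferring O(not p) would be affirming the consequent — invalid.
So O(not p) is not derivable, and the apparent clash with O(p) does not arise.
A world satisfying every obligation exists (e.g. a=false, b=false, c=false, g=true, h=false, m=false, p=true, r=true, u=false); no atom is both obligatory and forbidden, so the set is consistent.

Consistent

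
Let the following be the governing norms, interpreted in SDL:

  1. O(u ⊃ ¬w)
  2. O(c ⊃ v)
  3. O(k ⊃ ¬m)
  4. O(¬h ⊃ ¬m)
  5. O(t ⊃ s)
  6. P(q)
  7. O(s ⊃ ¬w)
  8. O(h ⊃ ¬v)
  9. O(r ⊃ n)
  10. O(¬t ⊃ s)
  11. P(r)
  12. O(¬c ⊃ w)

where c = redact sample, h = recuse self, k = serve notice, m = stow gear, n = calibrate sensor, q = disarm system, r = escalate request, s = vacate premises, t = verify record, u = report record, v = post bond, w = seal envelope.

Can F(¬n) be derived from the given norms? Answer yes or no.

No

Premise 9 is O(r ⊃ n), but O(r) is not derivable from the premises (the permission P(r) asserts only ¬O(¬r), not O(r)), so it does not yield O(n).
No other premise forces O(n). An ideal world satisfying every premise can still have ¬n true, so F(¬n) is not derivable.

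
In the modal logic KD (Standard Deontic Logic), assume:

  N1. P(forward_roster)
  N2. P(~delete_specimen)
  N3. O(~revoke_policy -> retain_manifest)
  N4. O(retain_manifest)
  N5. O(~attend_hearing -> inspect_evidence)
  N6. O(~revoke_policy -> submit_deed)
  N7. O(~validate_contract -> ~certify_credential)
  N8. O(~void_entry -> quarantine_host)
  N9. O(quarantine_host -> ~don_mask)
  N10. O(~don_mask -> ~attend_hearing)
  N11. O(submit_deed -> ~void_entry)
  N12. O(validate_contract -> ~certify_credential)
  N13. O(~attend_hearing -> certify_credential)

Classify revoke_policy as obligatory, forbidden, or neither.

Premises 12 and 7 cover both cases: O(validate_contract -> ~certify_credential) and O(~validate_contract -> ~certify_credential). Since validate_contract ∨ ~validate_contract is a tautology, O(~certify_credential) follows.
Premise 13 is O(~attend_hearing -> certify_credential); contrapositively O(~certify_credential -> attend_hearing). Since O(~certify_credential) holds, K gives O(attend_hearing).
The contrapositive of premise 10 (O(~don_mask -> ~attend_hearing)) is O(attend_hearing -> don_mask), and O(attend_hearing) is already established, so O(don_mask).
Premise 9, O(quarantine_host -> ~don_mask), contraposes to O(don_mask -> ~quarantine_host); with O(don_mask) we get O(~quarantine_host).
Premise 8 is O(~void_entry -> quarantine_host); contrapositively O(~quarantine_host -> void_entry). Since O(~quarantine_host) holds, K gives O(void_entry).
The contrapositive of premise 11 (O(submit_deed -> ~void_entry)) is O(void_entry -> ~submit_deed), and O(void_entry) is already established, so O(~submit_deed).
The contrapositive of premise 6 (O(~revoke_policy -> submit_deed)) is O(~submit_deed -> revoke_policy), and O(~submit_deed) is already established, so O(revoke_policy).
Premises 1, 2, 3, 4, 5 do not contribute to this derivation.
Hence revoke_policy is obligatory.

Obligatory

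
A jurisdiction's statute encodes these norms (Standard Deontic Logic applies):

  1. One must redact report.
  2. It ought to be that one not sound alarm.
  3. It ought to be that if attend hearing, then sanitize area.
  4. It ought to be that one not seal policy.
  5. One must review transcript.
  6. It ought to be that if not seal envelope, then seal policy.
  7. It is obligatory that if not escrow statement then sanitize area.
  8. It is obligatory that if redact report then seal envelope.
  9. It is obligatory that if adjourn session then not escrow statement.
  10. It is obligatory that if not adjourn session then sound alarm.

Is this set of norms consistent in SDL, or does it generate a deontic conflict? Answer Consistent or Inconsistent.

Premise 6 is O(¬seal_envelope → seal_policy), but O(¬seal_envelope) is not derivable from the premises, so it does not yield O(seal_policy).
So O(seal_policy) is not derivable, and the apparent clash with O(¬seal_policy) does not arise.
A world satisfying every obligation exists (e.g. adjourn_session=true, attend_hearing=false, escrow_statement=false, redact_report=true, review_transcript=true, sanitize_area=true, seal_envelope=true, seal_policy=false, sound_alarm=false); no atom is both obligatory and forbidden, so the set is consistent.

Consistent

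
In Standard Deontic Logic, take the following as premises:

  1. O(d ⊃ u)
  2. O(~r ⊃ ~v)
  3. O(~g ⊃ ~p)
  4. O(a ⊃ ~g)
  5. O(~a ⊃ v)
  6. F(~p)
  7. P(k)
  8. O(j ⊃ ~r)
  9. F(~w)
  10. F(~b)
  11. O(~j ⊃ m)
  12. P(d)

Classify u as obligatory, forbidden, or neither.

Premise 1 is O(d ⊃ u), but O(d) is not derivable from the premises (the permission P(d) asserts only ~O(~d), not O(d)), so it does not yield O(u).
No premise or chain of K-axiom applications forces O(u), and none forces O(~u). So u is neither obligatory nor forbidden under these norms.

Neither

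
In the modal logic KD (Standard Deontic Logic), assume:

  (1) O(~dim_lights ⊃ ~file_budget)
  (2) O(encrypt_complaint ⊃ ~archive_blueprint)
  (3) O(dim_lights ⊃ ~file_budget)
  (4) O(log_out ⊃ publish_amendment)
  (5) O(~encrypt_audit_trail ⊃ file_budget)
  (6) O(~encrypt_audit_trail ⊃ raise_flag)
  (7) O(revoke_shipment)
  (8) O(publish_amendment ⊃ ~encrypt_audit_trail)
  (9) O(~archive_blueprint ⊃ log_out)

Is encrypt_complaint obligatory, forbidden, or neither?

Premises 3 and 1 are O(dim_lights ⊃ ~file_budget) and O(~dim_lights ⊃ ~file_budget); every ideal world satisfies dim_lights or ~dim_lights, so in either case ~file_budget holds — hence O(~file_budget).
Premise 5 is O(~encrypt_audit_trail ⊃ file_budget); contrapositively O(~file_budget ⊃ encrypt_audit_trail). Since O(~file_budget) holds, K gives O(encrypt_audit_trail).
The contrapositive of premise 8 (O(publish_amendment ⊃ ~encrypt_audit_trail)) is O(encrypt_audit_trail ⊃ ~publish_amendment), and O(encrypt_audit_trail) is already established, so O(~publish_amendment).
Premise 4, O(log_out ⊃ publish_amendment), contraposes to O(~publish_amendment ⊃ ~log_out); with O(~publish_amendment) we get O(~log_out).
Premise 9 is O(~archive_blueprint ⊃ log_out); contrapositively O(~log_out ⊃ archive_blueprint). Since O(~log_out) holds, K gives O(archive_blueprint).
The contrapositive of premise 2 (O(encrypt_complaint ⊃ ~archive_blueprint)) is O(archive_blueprint ⊃ ~encrypt_complaint), and O(archive_blueprint) is already established, so O(~encrypt_complaint).
Premises 6, 7 do not contribute to this derivation.
Thus O(~encrypt_complaint), which is F(encrypt_complaint): encrypt_complaint is forbidden.

Forbidden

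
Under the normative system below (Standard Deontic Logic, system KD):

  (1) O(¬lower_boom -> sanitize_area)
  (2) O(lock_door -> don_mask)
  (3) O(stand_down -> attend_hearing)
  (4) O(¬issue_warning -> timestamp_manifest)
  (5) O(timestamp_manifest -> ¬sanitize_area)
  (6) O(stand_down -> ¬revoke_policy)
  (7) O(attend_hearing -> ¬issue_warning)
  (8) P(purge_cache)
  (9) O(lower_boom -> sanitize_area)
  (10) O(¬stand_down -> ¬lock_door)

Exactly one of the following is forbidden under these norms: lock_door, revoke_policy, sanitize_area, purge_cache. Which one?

Premises 9 and 1 cover both cases: O(lower_boom -> sanitize_area) and O(¬lower_boom -> sanitize_area). Since lower_boom ∨ ¬lower_boom is a tautology, O(sanitize_area) follows.
The contrapositive of premise 5 (O(timestamp_manifest -> ¬sanitize_area)) is O(sanitize_area -> ¬timestamp_manifest), and O(sanitize_area) is already established, so O(¬timestamp_manifest).
Premise 4 is O(¬issue_warning -> timestamp_manifest); contrapositively O(¬timestamp_manifest -> issue_warning). Since O(¬timestamp_manifest) holds, K gives O(issue_warning).
Premise 7, O(attend_hearing -> ¬issue_warning), contraposes to O(issue_warning -> ¬attend_hearing); with O(issue_warning) we get O(¬attend_hearing).
Premise 3 is O(stand_down -> attend_hearing); contrapositively O(¬attend_hearing -> ¬stand_down). Since O(¬attend_hearing) holds, K gives O(¬stand_down).
Premise 10 is O(¬stand_down -> ¬lock_door); since O(¬stand_down), deontic closure gives O(¬lock_door).
So O(¬lock_door) holds, i.e. lock_door is forbidden. None of the other listed options is forbidden under the premises.

lock_door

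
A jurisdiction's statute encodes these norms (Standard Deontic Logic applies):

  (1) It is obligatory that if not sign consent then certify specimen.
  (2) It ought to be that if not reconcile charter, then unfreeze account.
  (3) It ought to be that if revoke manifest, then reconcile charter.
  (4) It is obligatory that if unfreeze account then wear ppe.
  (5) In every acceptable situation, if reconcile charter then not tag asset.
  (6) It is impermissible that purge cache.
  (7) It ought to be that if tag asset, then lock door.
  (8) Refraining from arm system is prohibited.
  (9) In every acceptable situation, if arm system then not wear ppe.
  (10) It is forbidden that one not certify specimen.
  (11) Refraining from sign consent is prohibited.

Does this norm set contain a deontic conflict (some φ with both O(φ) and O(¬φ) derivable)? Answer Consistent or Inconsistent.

Premise 1 is O(¬sign_consent → certify_specimen); even if O(certify_specimen) held, inferring O(¬sign_consent) would be affirming the consequent — invalid.
So O(¬sign_consent) is not derivable, and the apparent clash with O(sign_consent) does not arise.
A world satisfying every obligation exists (e.g. arm_system=true, certify_specimen=true, lock_door=false, purge_cache=false, reconcile_charter=true, revoke_manifest=false, sign_consent=true, tag_asset=false, unfreeze_account=false, wear_ppe=false); no atom is both obligatory and forbidden, so the set is consistent.

Consistent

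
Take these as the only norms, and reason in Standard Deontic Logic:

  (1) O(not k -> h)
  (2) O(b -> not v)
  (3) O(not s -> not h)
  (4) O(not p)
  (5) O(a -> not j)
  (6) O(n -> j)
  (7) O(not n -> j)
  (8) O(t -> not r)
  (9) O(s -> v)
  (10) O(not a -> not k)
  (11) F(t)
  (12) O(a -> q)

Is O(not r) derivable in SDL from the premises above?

Premise 8 is O(t -> not r), but O(t) is not derivable from the premises, so it does not yield O(not r).
No other premise forces O(not r). An ideal world satisfying every premise can still have not r false, so O(not r) is not derivable.

No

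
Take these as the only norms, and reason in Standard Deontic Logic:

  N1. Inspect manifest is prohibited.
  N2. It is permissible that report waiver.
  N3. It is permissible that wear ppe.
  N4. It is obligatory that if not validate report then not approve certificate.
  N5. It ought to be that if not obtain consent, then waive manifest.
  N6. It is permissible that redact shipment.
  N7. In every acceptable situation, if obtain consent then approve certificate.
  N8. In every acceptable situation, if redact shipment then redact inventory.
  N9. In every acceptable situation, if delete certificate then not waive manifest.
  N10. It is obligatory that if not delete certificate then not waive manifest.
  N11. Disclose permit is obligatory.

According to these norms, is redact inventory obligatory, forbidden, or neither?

Premise 8 is O(redact_shipment → redact_inventory), but O(redact_shipment) is not derivable from the premises (the permission P(redact_shipment) asserts only ¬O(¬redact_shipment), not O(redact_shipment)), so it does not yield O(redact_inventory).
No premise or chain of K-axiom applications forces O(redact_inventory), and none forces O(¬redact_inventory). So redact_inventory is neither obligatory nor forbidden under these norms.

Neither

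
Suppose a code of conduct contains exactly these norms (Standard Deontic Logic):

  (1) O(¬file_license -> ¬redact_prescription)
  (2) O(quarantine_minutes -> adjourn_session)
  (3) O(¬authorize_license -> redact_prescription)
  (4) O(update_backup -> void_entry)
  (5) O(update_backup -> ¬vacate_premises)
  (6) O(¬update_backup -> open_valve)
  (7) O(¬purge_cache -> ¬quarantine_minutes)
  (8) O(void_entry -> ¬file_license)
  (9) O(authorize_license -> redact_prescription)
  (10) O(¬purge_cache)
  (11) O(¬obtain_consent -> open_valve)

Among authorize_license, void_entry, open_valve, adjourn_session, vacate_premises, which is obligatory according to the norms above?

Premises 3 and 9 are O(¬authorize_license -> redact_prescription) and O(authorize_license -> redact_prescription); every ideal world satisfies ¬authorize_license or authorize_license, so in either case redact_prescription holds — hence O(redact_prescription).
Premise 1 is O(¬file_license -> ¬redact_prescription); contrapositively O(redact_prescription -> file_license). Since O(redact_prescription) holds, K gives O(file_license).
Premise 8 is O(void_entry -> ¬file_license); contrapositively O(file_license -> ¬void_entry). Since O(file_license) holds, K gives O(¬void_entry).
Premise 4 is O(update_backup -> void_entry); contrapositively O(¬void_entry -> ¬update_backup). Since O(¬void_entry) holds, K gives O(¬update_backup).
From O(¬update_backup) and premise 6, O(¬update_backup -> open_valve), we obtain O(open_valve).
So O(open_valve) holds — open_valve is obligatory. None of the other listed options is made obligatory by any chain of premises.

open_valve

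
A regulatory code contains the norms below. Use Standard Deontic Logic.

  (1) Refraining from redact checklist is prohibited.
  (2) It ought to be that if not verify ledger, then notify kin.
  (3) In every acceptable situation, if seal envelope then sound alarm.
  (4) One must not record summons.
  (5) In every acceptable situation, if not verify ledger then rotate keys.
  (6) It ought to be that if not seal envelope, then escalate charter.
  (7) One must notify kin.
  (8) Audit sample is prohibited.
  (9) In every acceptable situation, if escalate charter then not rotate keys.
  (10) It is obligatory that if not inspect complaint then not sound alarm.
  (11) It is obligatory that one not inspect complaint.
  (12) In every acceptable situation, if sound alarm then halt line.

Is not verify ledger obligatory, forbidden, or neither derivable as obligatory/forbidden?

Premise 11 states O(¬inspect_complaint) outright.
Applying K to premise 10 (O(¬inspect_complaint → ¬sound_alarm)) and O(¬inspect_complaint) yields O(¬sound_alarm).
Premise 3, O(seal_envelope → sound_alarm), contraposes to O(¬sound_alarm → ¬seal_envelope); with O(¬sound_alarm) we get O(¬seal_envelope).
With premise 6, O(¬seal_envelope → escalate_charter), the K-axiom yields O(escalate_charter).
From O(escalate_charter) and premise 9, O(escalate_charter → ¬rotate_keys), we obtain O(¬rotate_keys).
Premise 5, O(¬verify_ledger → rotate_keys), contraposes to O(¬rotate_keys → verify_ledger); with O(¬rotate_keys) we get O(verify_ledger).
Premises 1, 2, 4, 7, 8, 12 do not contribute to this derivation.
Thus O(verify_ledger), which is F(¬verify_ledger): ¬verify_ledger is forbidden.

Forbidden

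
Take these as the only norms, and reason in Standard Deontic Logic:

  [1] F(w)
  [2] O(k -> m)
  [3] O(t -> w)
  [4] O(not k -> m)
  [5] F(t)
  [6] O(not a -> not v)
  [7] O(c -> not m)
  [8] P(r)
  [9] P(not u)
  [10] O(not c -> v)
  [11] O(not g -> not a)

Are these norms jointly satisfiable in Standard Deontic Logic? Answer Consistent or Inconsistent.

Consistent

Premise 3 is O(t -> w), but O(t) is not derivable from the premises, so it does not yield O(w).
So O(w) is not derivable, and the apparent clash with O(not w) does not arise.
A world satisfying every obligation exists (e.g. a=true, c=false, g=true, k=false, m=true, r=false, t=false, u=false, v=true, w=false); no atom is both obligatory and forbidden, so the set is consistent.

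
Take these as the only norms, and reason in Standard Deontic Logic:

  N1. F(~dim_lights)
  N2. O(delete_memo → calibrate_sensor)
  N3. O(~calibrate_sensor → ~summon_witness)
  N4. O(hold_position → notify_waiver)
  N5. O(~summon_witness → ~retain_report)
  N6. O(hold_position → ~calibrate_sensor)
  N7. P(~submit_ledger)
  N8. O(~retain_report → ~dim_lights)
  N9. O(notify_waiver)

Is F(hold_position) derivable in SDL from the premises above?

Yes

F(~dim_lights) at premise 1 means O(dim_lights).
The contrapositive of premise 8 (O(~retain_report → ~dim_lights)) is O(dim_lights → retain_report), and O(dim_lights) is already established, so O(retain_report).
The contrapositive of premise 5 (O(~summon_witness → ~retain_report)) is O(retain_report → summon_witness), and O(retain_report) is already established, so O(summon_witness).
The contrapositive of premise 3 (O(~calibrate_sensor → ~summon_witness)) is O(summon_witness → calibrate_sensor), and O(summon_witness) is already established, so O(calibrate_sensor).
The contrapositive of premise 6 (O(hold_position → ~calibrate_sensor)) is O(calibrate_sensor → ~hold_position), and O(calibrate_sensor) is already established, so O(~hold_position).
Premises 2, 4, 7, 9 do not contribute to this derivation.
So O(~hold_position) holds, i.e. F(hold_position). The claim follows.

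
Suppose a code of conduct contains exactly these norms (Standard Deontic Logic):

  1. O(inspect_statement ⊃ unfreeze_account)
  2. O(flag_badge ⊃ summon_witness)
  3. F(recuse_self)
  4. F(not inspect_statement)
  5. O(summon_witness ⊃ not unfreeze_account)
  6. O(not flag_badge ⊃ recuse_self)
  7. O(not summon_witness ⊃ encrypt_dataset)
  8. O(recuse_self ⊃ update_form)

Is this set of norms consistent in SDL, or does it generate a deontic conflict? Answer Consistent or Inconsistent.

Inconsistent

Premise 3, F(recuse_self), is equivalent to O(not recuse_self).
Premise 6, O(not flag_badge ⊃ recuse_self), contraposes to O(not recuse_self ⊃ flag_badge); with O(not recuse_self) we get O(flag_badge).
Applying K to premise 2 (O(flag_badge ⊃ summon_witness)) and O(flag_badge) yields O(summon_witness).
Premise 5 is O(summon_witness ⊃ not unfreeze_account); since O(summon_witness), deontic closure gives O(not unfreeze_account).
The contrapositive of premise 1 (O(inspect_statement ⊃ unfreeze_account)) is O(not unfreeze_account ⊃ not inspect_statement), and O(not unfreeze_account) is already established, so O(not inspect_statement).
Yet premise 4 is F(not inspect_statement), i.e. O(inspect_statement).
We now have both O(not inspect_statement) and O(inspect_statement) — inspect_statement is simultaneously obligatory and forbidden, violating the D-axiom.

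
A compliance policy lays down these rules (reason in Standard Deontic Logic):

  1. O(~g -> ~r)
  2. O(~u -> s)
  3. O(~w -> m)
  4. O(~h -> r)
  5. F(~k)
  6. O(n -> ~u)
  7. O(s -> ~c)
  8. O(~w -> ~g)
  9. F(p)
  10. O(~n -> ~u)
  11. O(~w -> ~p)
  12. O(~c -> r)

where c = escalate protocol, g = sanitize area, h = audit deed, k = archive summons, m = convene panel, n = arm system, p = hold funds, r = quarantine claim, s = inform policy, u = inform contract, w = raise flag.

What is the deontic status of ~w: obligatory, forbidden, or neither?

Premises 6 and 10 cover both cases: O(n -> ~u) and O(~n -> ~u). Since n ∨ ~n is a tautology, O(~u) follows.
From O(~u) and premise 2, O(~u -> s), we obtain O(s).
Premise 7 is O(s -> ~c); since O(s), deontic closure gives O(~c).
With premise 12, O(~c -> r), the K-axiom yields O(r).
Premise 1 is O(~g -> ~r); contrapositively O(r -> g). Since O(r) holds, K gives O(g).
Premise 8 is O(~w -> ~g); contrapositively O(g -> w). Since O(g) holds, K gives O(w).
Premises 3, 4, 5, 9, 11 do not contribute to this derivation.
Thus O(w), which is F(~w): ~w is forbidden.

Forbidden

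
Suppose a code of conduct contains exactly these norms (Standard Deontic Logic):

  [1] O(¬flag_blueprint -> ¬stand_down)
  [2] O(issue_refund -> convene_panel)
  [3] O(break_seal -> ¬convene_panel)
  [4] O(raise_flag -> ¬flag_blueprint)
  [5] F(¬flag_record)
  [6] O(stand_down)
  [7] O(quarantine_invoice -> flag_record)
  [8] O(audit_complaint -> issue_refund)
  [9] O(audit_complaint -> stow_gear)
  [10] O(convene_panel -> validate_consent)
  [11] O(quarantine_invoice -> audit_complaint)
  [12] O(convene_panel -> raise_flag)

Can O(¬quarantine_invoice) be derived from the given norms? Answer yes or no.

From premise 6 we have O(stand_down).
Premise 1 is O(¬flag_blueprint -> ¬stand_down); contrapositively O(stand_down -> flag_blueprint). Since O(stand_down) holds, K gives O(flag_blueprint).
The contrapositive of premise 4 (O(raise_flag -> ¬flag_blueprint)) is O(flag_blueprint -> ¬raise_flag), and O(flag_blueprint) is already established, so O(¬raise_flag).
Premise 12, O(convene_panel -> raise_flag), contraposes to O(¬raise_flag -> ¬convene_panel); with O(¬raise_flag) we get O(¬convene_panel).
The contrapositive of premise 2 (O(issue_refund -> convene_panel)) is O(¬convene_panel -> ¬issue_refund), and O(¬convene_panel) is already established, so O(¬issue_refund).
Premise 8, O(audit_complaint -> issue_refund), contraposes to O(¬issue_refund -> ¬audit_complaint); with O(¬issue_refund) we get O(¬audit_complaint).
Premise 11, O(quarantine_invoice -> audit_complaint), contraposes to O(¬audit_complaint -> ¬quarantine_invoice); with O(¬audit_complaint) we get O(¬quarantine_invoice).
Premises 3, 5, 7, 9, 10 do not contribute to this derivation.
So O(¬quarantine_invoice) follows.

Yes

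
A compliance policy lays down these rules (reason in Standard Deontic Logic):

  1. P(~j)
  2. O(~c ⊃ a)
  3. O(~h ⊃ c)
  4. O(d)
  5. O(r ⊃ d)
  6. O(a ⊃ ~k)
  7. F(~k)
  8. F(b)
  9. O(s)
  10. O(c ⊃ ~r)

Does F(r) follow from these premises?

Premise 7 is F(~k), i.e. O(k).
Premise 6, O(a ⊃ ~k), contraposes to O(k ⊃ ~a); with O(k) we get O(~a).
Premise 2, O(~c ⊃ a), contraposes to O(~a ⊃ c); with O(~a) we get O(c).
Applying K to premise 10 (O(c ⊃ ~r)) and O(c) yields O(~r).
Premises 1, 3, 4, 5, 8, 9 do not contribute to this derivation.
So O(~r) holds, i.e. F(r). The claim follows.

Yes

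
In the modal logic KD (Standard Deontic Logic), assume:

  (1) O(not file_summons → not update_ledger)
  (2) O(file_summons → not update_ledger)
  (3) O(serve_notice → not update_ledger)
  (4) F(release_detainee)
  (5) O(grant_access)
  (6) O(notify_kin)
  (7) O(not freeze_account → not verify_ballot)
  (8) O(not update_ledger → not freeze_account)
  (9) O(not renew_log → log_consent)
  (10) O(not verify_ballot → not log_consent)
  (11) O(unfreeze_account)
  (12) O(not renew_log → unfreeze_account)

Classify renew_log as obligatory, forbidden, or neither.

By case analysis on file_summons: premise 2 gives O(file_summons → not update_ledger) and premise 1 gives O(not file_summons → not update_ledger), so O(not update_ledger) either way.
Applying K to premise 8 (O(not update_ledger → not freeze_account)) and O(not update_ledger) yields O(not freeze_account).
With premise 7, O(not freeze_account → not verify_ballot), the K-axiom yields O(not verify_ballot).
From O(not verify_ballot) and premise 10, O(not verify_ballot → not log_consent), we obtain O(not log_consent).
Premise 9, O(not renew_log → log_consent), contraposes to O(not log_consent → renew_log); with O(not log_consent) we get O(renew_log).
Premises 3, 4, 5, 6, 11, 12 do not contribute to this derivation.
Hence renew_log is obligatory.

Obligatory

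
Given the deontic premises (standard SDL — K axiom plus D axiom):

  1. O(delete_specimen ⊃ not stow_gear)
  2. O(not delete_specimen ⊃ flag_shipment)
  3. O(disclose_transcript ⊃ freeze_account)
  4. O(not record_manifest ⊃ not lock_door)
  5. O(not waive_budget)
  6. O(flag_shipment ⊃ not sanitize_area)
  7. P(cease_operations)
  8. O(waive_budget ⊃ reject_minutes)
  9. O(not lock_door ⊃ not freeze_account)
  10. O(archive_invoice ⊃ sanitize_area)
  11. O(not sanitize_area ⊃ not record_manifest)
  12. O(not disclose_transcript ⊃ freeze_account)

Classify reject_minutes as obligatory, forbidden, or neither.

Premise 8 is O(waive_budget ⊃ reject_minutes), but O(waive_budget) is not derivable from the premises, so it does not yield O(reject_minutes).
No premise or chain of K-axiom applications forces O(reject_minutes), and none forces O(not reject_minutes). So reject_minutes is neither obligatory nor forbidden under these norms.

Neither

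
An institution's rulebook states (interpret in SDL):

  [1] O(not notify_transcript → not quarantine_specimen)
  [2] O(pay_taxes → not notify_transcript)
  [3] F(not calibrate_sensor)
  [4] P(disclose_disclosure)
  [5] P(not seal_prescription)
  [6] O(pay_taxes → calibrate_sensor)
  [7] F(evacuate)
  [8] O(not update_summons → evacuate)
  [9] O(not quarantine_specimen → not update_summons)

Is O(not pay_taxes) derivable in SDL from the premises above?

Premise 7, F(evacuate), is equivalent to O(not evacuate).
The contrapositive of premise 8 (O(not update_summons → evacuate)) is O(not evacuate → update_summons), and O(not evacuate) is already established, so O(update_summons).
Premise 9, O(not quarantine_specimen → not update_summons), contraposes to O(update_summons → quarantine_specimen); with O(update_summons) we get O(quarantine_specimen).
Premise 1, O(not notify_transcript → not quarantine_specimen), contraposes to O(quarantine_specimen → notify_transcript); with O(quarantine_specimen) we get O(notify_transcript).
Premise 2, O(pay_taxes → not notify_transcript), contraposes to O(notify_transcript → not pay_taxes); with O(notify_transcript) we get O(not pay_taxes).
Premises 3, 4, 5, 6 do not contribute to this derivation.
So O(not pay_taxes) follows.

Yes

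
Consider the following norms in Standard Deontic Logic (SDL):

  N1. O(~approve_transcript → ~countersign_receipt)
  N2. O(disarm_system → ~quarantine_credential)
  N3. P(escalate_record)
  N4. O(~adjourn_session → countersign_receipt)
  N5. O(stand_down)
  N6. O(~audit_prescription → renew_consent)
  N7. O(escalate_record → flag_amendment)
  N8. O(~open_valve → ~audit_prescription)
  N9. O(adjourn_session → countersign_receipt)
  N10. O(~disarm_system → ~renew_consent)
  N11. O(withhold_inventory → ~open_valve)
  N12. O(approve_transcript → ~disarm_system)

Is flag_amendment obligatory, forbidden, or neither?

Neither

Premise 7 is O(escalate_record → flag_amendment), but O(escalate_record) is not derivable from the premises (the permission P(escalate_record) asserts only ~O(~escalate_record), not O(escalate_record)), so it does not yield O(flag_amendment).
No premise or chain of K-axiom applications forces O(flag_amendment), and none forces O(~flag_amendment). So flag_amendment is neither obligatory nor forbidden under these norms.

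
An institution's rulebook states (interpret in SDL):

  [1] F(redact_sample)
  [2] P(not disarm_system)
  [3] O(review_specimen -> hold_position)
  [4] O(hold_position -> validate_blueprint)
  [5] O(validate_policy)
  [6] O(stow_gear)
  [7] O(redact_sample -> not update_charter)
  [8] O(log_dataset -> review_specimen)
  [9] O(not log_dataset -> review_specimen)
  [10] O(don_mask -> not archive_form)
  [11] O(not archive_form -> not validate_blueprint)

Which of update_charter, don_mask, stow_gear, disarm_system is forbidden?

Premises 8 and 9 cover both cases: O(log_dataset -> review_specimen) and O(not log_dataset -> review_specimen). Since log_dataset ∨ not log_dataset is a tautology, O(review_specimen) follows.
Premise 3 is O(review_specimen -> hold_position); since O(review_specimen), deontic closure gives O(hold_position).
Applying K to premise 4 (O(hold_position -> validate_blueprint)) and O(hold_position) yields O(validate_blueprint).
Premise 11, O(not archive_form -> not validate_blueprint), contraposes to O(validate_blueprint -> archive_form); with O(validate_blueprint) we get O(archive_form).
Premise 10 is O(don_mask -> not archive_form); contrapositively O(archive_form -> not don_mask). Since O(archive_form) holds, K gives O(not don_mask).
So O(not don_mask) holds, i.e. don_mask is forbidden. None of the other listed options is forbidden under the premises.

don_mask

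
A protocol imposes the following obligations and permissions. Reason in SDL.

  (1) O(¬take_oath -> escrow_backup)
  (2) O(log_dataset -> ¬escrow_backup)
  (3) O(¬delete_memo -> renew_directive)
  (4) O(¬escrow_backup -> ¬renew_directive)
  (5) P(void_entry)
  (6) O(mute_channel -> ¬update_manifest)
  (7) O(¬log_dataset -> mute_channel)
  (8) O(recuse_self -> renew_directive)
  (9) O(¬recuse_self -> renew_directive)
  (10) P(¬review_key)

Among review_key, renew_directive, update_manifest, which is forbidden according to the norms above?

update_manifest

Premises 9 and 8 are O(¬recuse_self -> renew_directive) and O(recuse_self -> renew_directive); every ideal world satisfies ¬recuse_self or recuse_self, so in either case renew_directive holds — hence O(renew_directive).
Premise 4 is O(¬escrow_backup -> ¬renew_directive); contrapositively O(renew_directive -> escrow_backup). Since O(renew_directive) holds, K gives O(escrow_backup).
Premise 2, O(log_dataset -> ¬escrow_backup), contraposes to O(escrow_backup -> ¬log_dataset); with O(escrow_backup) we get O(¬log_dataset).
Premise 7 is O(¬log_dataset -> mute_channel); since O(¬log_dataset), deontic closure gives O(mute_channel).
With premise 6, O(mute_channel -> ¬update_manifest), the K-axiom yields O(¬update_manifest).
So O(¬update_manifest) holds, i.e. update_manifest is forbidden. None of the other listed options is forbidden under the premises.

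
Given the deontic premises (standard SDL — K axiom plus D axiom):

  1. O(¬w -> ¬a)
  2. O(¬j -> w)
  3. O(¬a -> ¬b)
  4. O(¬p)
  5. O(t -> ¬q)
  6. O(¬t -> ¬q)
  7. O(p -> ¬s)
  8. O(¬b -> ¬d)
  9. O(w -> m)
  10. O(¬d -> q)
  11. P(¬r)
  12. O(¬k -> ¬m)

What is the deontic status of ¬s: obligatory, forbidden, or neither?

Neither

Premise 7 is O(p -> ¬s), but O(p) is not derivable from the premises, so it does not yield O(¬s).
No premise or chain of K-axiom applications forces O(¬s), and none forces O(s). So ¬s is neither obligatory nor forbidden under these norms.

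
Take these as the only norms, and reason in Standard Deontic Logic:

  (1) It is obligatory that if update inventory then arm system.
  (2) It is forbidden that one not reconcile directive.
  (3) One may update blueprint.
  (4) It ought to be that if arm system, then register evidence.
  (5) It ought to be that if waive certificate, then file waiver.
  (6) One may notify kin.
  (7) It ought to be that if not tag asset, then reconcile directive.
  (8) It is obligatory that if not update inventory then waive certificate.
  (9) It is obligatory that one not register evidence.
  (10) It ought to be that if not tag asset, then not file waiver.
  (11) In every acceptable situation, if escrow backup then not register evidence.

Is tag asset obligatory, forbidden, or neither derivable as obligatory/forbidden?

Premise 9 states O(¬register_evidence) outright.
The contrapositive of premise 4 (O(arm_system → register_evidence)) is O(¬register_evidence → ¬arm_system), and O(¬register_evidence) is already established, so O(¬arm_system).
Premise 1, O(update_inventory → arm_system), contraposes to O(¬arm_system → ¬update_inventory); with O(¬arm_system) we get O(¬update_inventory).
Applying K to premise 8 (O(¬update_inventory → waive_certificate)) and O(¬update_inventory) yields O(waive_certificate).
From O(waive_certificate) and premise 5, O(waive_certificate → file_waiver), we obtain O(file_waiver).
The contrapositive of premise 10 (O(¬tag_asset → ¬file_waiver)) is O(file_waiver → tag_asset), and O(file_waiver) is already established, so O(tag_asset).
Premises 2, 3, 6, 7, 11 do not contribute to this derivation.
Hence tag_asset is obligatory.

Obligatory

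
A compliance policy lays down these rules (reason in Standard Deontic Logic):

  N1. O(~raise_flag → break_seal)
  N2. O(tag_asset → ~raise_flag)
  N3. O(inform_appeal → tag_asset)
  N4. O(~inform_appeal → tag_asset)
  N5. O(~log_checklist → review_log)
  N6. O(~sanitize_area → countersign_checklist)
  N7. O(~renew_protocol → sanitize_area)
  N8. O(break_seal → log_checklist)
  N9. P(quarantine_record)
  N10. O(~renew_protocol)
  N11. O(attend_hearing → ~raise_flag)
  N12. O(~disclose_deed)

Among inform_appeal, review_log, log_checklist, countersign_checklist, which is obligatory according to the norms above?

Premises 3 and 4 cover both cases: O(inform_appeal → tag_asset) and O(~inform_appeal → tag_asset). Since inform_appeal ∨ ~inform_appeal is a tautology, O(tag_asset) follows.
Applying K to premise 2 (O(tag_asset → ~raise_flag)) and O(tag_asset) yields O(~raise_flag).
With premise 1, O(~raise_flag → break_seal), the K-axiom yields O(break_seal).
Applying K to premise 8 (O(break_seal → log_checklist)) and O(break_seal) yields O(log_checklist).
So O(log_checklist) holds — log_checklist is obligatory. None of the other listed options is made obligatory by any chain of premises.

log_checklist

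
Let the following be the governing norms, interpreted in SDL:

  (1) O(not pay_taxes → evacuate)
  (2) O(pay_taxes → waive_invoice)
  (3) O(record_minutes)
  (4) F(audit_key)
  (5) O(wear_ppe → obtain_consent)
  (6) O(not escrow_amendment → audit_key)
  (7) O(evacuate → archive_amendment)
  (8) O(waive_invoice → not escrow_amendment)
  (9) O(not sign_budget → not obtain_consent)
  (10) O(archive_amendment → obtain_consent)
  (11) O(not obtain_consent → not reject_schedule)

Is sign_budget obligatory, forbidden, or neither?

F(audit_key) at premise 4 means O(not audit_key).
Premise 6 is O(not escrow_amendment → audit_key); contrapositively O(not audit_key → escrow_amendment). Since O(not audit_key) holds, K gives O(escrow_amendment).
Premise 8 is O(waive_invoice → not escrow_amendment); contrapositively O(escrow_amendment → not waive_invoice). Since O(escrow_amendment) holds, K gives O(not waive_invoice).
The contrapositive of premise 2 (O(pay_taxes → waive_invoice)) is O(not waive_invoice → not pay_taxes), and O(not waive_invoice) is already established, so O(not pay_taxes).
From O(not pay_taxes) and premise 1, O(not pay_taxes → evacuate), we obtain O(evacuate).
From O(evacuate) and premise 7, O(evacuate → archive_amendment), we obtain O(archive_amendment).
Applying K to premise 10 (O(archive_amendment → obtain_consent)) and O(archive_amendment) yields O(obtain_consent).
Premise 9 is O(not sign_budget → not obtain_consent); contrapositively O(obtain_consent → sign_budget). Since O(obtain_consent) holds, K gives O(sign_budget).
Premises 3, 5, 11 do not contribute to this derivation.
Hence sign_budget is obligatory.

Obligatory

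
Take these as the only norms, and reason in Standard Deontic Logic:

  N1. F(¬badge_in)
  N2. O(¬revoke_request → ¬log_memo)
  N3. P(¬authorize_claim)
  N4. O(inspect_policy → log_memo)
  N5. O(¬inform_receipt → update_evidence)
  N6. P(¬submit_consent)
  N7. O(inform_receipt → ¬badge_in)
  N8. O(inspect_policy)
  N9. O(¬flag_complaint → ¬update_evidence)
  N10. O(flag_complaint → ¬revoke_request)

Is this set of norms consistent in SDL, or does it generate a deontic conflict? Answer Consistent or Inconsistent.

F(¬badge_in) at premise 1 means O(badge_in).
The contrapositive of premise 7 (O(inform_receipt → ¬badge_in)) is O(badge_in → ¬inform_receipt), and O(badge_in) is already established, so O(¬inform_receipt).
From O(¬inform_receipt) and premise 5, O(¬inform_receipt → update_evidence), we obtain O(update_evidence).
The contrapositive of premise 9 (O(¬flag_complaint → ¬update_evidence)) is O(update_evidence → flag_complaint), and O(update_evidence) is already established, so O(flag_complaint).
Applying K to premise 10 (O(flag_complaint → ¬revoke_request)) and O(flag_complaint) yields O(¬revoke_request).
From O(¬revoke_request) and premise 2, O(¬revoke_request → ¬log_memo), we obtain O(¬log_memo).
The contrapositive of premise 4 (O(inspect_policy → log_memo)) is O(¬log_memo → ¬inspect_policy), and O(¬log_memo) is already established, so O(¬inspect_policy).
But premise 8 directly asserts O(inspect_policy).
We now have both O(¬inspect_policy) and O(inspect_policy) — inspect_policy is simultaneously obligatory and forbidden, violating the D-axiom.

Inconsistent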